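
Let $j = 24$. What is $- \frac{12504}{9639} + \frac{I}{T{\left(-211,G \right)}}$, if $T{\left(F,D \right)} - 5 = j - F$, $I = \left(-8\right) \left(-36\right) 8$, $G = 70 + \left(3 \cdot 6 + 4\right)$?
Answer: $\frac{133384}{16065} \approx 8.3028$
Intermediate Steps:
$G = 92$ ($G = 70 + \left(18 + 4\right) = 70 + 22 = 92$)
$I = 2304$ ($I = 288 \cdot 8 = 2304$)
$T{\left(F,D \right)} = 29 - F$ ($T{\left(F,D \right)} = 5 - \left(-24 + F\right) = 29 - F$)
$- \frac{12504}{9639} + \frac{I}{T{\left(-211,G \right)}} = - \frac{12504}{9639} + \frac{2304}{29 - -211} = \left(-12504\right) \frac{1}{9639} + \frac{2304}{29 + 211} = - \frac{4168}{3213} + \frac{2304}{240} = - \frac{4168}{3213} + 2304 \cdot \frac{1}{240} = - \frac{4168}{3213} + \frac{48}{5} = \frac{133384}{16065}$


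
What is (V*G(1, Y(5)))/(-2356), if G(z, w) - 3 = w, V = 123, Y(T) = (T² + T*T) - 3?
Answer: -3075/1178 ≈ -2.6104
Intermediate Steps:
Y(T) = -3 + 2*T² (Y(T) = (T² + T²) - 3 = 2*T² - 3 = -3 + 2*T²)
G(z, w) = 3 + w
(V*G(1, Y(5)))/(-2356) = (123*(3 + (-3 + 2*5²)))/(-2356) = (123*(3 + (-3 + 2*25)))*(-1/2356) = (123*(3 + (-3 + 50)))*(-1/2356) = (123*(3 + 47))*(-1/2356) = (123*50)*(-1/2356) = 6150*(-1/2356) = -3075/1178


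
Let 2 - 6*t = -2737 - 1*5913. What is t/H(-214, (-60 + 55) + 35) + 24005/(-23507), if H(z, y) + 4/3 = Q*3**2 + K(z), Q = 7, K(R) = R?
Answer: -112661567/10742699 ≈ -10.487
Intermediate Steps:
t = 1442 (t = 1/3 - (-2737 - 1*5913)/6 = 1/3 - (-2737 - 5913)/6 = 1/3 - 1/6*(-8650) = 1/3 + 4325/3 = 1442)
H(z, y) = 185/3 + z (H(z, y) = -4/3 + (7*3**2 + z) = -4/3 + (7*9 + z) = -4/3 + (63 + z) = 185/3 + z)
t/H(-214, (-60 + 55) + 35) + 24005/(-23507) = 1442/(185/3 - 214) + 24005/(-23507) = 1442/(-457/3) + 24005*(-1/23507) = 1442*(-3/457) - 24005/23507 = -4326/457 - 24005/23507 = -112661567/10742699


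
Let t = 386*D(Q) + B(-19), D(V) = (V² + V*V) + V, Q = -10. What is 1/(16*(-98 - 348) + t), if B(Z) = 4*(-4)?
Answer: 1/66188 ≈ 1.5108e-5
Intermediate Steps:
B(Z) = -16
D(V) = V + 2*V² (D(V) = (V² + V²) + V = 2*V² + V = V + 2*V²)
t = 73324 (t = 386*(-10*(1 + 2*(-10))) - 16 = 386*(-10*(1 - 20)) - 16 = 386*(-10*(-19)) - 16 = 386*190 - 16 = 73340 - 16 = 73324)
1/(16*(-98 - 348) + t) = 1/(16*(-98 - 348) + 73324) = 1/(16*(-446) + 73324) = 1/(-7136 + 73324) = 1/66188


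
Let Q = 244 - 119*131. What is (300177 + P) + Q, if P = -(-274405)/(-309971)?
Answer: 88289385467/309971 ≈ 2.8483e+5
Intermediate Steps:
Q = -15345 (Q = 244 - 15589 = -15345)
P = -274405/309971 (P = -(-274405)*(-1)/309971 = -1*274405/309971 = -274405/309971 ≈ -0.88526)
(300177 + P) + Q = (300177 - 274405/309971) - 15345 = 93045890462/309971 - 15345 = 88289385467/309971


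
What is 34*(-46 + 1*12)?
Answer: -1156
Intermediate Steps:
34*(-46 + 1*12) = 34*(-46 + 12) = 34*(-34) = -1156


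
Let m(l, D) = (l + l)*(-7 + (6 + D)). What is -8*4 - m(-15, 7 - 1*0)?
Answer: 148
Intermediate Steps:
m(l, D) = 2*l*(-1 + D) (m(l, D) = (2*l)*(-1 + D) = 2*l*(-1 + D))
-8*4 - m(-15, 7 - 1*0) = -8*4 - 2*(-15)*(-1 + (7 - 1*0)) = -32 - 2*(-15)*(-1 + (7 + 0)) = -32 - 2*(-15)*(-1 + 7) = -32 - 2*(-15)*6 = -32 - 1*(-180) = -32 + 180 = 148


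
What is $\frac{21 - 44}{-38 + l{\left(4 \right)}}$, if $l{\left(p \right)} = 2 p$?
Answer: $\frac{23}{30} \approx 0.76667$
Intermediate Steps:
$\frac{21 - 44}{-38 + l{\left(4 \right)}} = \frac{21 - 44}{-38 + 2 \cdot 4} = \frac{1}{-38 + 8} \left(-23\right) = \frac{1}{-30} \left(-23\right) = \left(- \frac{1}{30}\right) \left(-23\right) = \frac{23}{30}$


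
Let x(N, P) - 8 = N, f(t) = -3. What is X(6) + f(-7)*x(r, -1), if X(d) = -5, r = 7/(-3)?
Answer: -22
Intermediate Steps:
r = -7/3 (r = 7*(-1/3) = -7/3 ≈ -2.3333)
x(N, P) = 8 + N
X(6) + f(-7)*x(r, -1) = -5 - 3*(8 - 7/3) = -5 - 3*17/3 = -5 - 17 = -22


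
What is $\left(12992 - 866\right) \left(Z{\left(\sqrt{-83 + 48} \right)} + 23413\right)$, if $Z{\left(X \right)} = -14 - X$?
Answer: $283736274 - 12126 i \sqrt{35} \approx 2.8374 \cdot 10^{8} - 71738.0 i$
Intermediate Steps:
$\left(12992 - 866\right) \left(Z{\left(\sqrt{-83 + 48} \right)} + 23413\right) = \left(12992 - 866\right) \left(\left(-14 - \sqrt{-83 + 48}\right) + 23413\right) = 12126 \left(\left(-14 - \sqrt{-35}\right) + 23413\right) = 12126 \left(\left(-14 - i \sqrt{35}\right) + 23413\right) = 12126 \left(23399 - i \sqrt{35}\right) = 283736274 - 12126 i \sqrt{35}$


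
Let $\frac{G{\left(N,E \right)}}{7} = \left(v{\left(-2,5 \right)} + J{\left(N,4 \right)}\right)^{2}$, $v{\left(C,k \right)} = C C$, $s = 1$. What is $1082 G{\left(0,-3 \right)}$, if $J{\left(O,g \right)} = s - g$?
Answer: $7574$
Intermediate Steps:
$v{\left(C,k \right)} = C^{2}$
$J{\left(O,g \right)} = 1 - g$
$G{\left(N,E \right)} = 7$ ($G{\left(N,E \right)} = 7 \left(\left(-2\right)^{2} + \left(1 - 4\right)\right)^{2} = 7 \left(4 + \left(1 - 4\right)\right)^{2} = 7 \left(4 - 3\right)^{2} = 7 \cdot 1^{2} = 7 \cdot 1 = 7$)
$1082 G{\left(0,-3 \right)} = 1082 \cdot 7 = 7574$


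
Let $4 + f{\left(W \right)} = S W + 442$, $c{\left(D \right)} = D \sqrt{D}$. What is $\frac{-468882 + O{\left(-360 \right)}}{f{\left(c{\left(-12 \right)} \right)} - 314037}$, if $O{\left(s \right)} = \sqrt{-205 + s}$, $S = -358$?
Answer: $\frac{468882 - i \sqrt{565}}{313599 - 8592 i \sqrt{3}} \approx 1.4918 + 0.070718 i$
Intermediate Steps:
$c{\left(D \right)} = D^{\frac{3}{2}}$
$f{\left(W \right)} = 438 - 358 W$ ($f{\left(W \right)} = -4 - \left(-442 + 358 W\right) = 438 - 358 W$)
$\frac{-468882 + O{\left(-360 \right)}}{f{\left(c{\left(-12 \right)} \right)} - 314037} = \frac{-468882 + \sqrt{-205 - 360}}{\left(438 - 358 \left(-12\right)^{\frac{3}{2}}\right) - 314037} = \frac{-468882 + \sqrt{-565}}{\left(438 - 358 \left(- 24 i \sqrt{3}\right)\right) - 314037} = \frac{-468882 + i \sqrt{565}}{\left(438 + 8592 i \sqrt{3}\right) - 314037} = \frac{-468882 + i \sqrt{565}}{-313599 + 8592 i \sqrt{3}}$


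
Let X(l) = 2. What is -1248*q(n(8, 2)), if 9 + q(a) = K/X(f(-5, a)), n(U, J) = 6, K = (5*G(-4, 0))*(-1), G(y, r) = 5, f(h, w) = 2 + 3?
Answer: 26832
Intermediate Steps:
f(h, w) = 5
K = -25 (K = (5*5)*(-1) = 25*(-1) = -25)
q(a) = -43/2 (q(a) = -9 - 25/2 = -43/2)
-1248*q(n(8, 2)) = -1248*(-43/2) = 26832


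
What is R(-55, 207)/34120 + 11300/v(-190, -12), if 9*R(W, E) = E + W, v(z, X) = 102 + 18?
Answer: 7229213/76770 ≈ 94.167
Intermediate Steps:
v(z, X) = 120
R(W, E) = E/9 + W/9 (R(W, E) = (E + W)/9 = E/9 + W/9)
R(-55, 207)/34120 + 11300/v(-190, -12) = ((⅑)*207 + (⅑)*(-55))/34120 + 11300/120 = (23 - 55/9)*(1/34120) + 11300*(1/120) = (152/9)*(1/34120) + 565/6 = 19/38385 + 565/6 = 7229213/76770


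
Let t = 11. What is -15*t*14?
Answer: -2310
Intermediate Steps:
-15*t*14 = -15*11*14 = -165*14 = -2310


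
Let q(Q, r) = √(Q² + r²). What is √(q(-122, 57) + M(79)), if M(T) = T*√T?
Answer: √(√18133 + 79*√79) ≈ 28.928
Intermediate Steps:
M(T) = T^(3/2)
√(q(-122, 57) + M(79)) = √(√((-122)² + 57²) + 79^(3/2)) = √(√(14884 + 3249) + 79*√79) = √(√18133 + 79*√79)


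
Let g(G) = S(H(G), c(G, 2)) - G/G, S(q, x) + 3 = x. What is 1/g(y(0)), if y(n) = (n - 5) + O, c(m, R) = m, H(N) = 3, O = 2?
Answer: -⅐ ≈ -0.14286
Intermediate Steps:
S(q, x) = -3 + x
y(n) = -3 + n (y(n) = (n - 5) + 2 = (-5 + n) + 2 = -3 + n)
g(G) = -4 + G (g(G) = (-3 + G) - G/G = (-3 + G) - 1*1 = (-3 + G) - 1 = -4 + G)
1/g(y(0)) = 1/(-4 + (-3 + 0)) = 1/(-4 - 3) = 1/(-7) = -⅐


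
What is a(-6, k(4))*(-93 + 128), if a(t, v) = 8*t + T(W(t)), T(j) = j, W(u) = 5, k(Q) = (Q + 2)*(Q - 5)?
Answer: -1505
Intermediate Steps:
k(Q) = (-5 + Q)*(2 + Q) (k(Q) = (2 + Q)*(-5 + Q) = (-5 + Q)*(2 + Q))
a(t, v) = 5 + 8*t (a(t, v) = 8*t + 5 = 5 + 8*t)
a(-6, k(4))*(-93 + 128) = (5 + 8*(-6))*(-93 + 128) = (5 - 48)*35 = -43*35 = -1505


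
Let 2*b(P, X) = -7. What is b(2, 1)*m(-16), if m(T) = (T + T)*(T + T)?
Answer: -3584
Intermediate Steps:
b(P, X) = -7/2 (b(P, X) = (1/2)*(-7) = -7/2)
m(T) = 4*T**2 (m(T) = (2*T)*(2*T) = 4*T**2)
b(2, 1)*m(-16) = -14*(-16)**2 = -14*256 = -7/2*1024 = -3584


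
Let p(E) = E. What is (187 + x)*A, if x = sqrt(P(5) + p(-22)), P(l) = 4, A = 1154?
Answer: 215798 + 3462*I*sqrt(2) ≈ 2.158e+5 + 4896.0*I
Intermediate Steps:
x = 3*I*sqrt(2) (x = sqrt(4 - 22) = sqrt(-18) = 3*I*sqrt(2) ≈ 4.2426*I)
(187 + x)*A = (187 + 3*I*sqrt(2))*1154 = 215798 + 3462*I*sqrt(2)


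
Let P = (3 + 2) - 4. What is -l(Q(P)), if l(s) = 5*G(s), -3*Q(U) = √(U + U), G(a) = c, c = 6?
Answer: -30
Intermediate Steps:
G(a) = 6
P = 1 (P = 5 - 4 = 1)
Q(U) = -√2*√U/3 (Q(U) = -√(U + U)/3 = -√2*√U/3)
l(s) = 30 (l(s) = 5*6 = 30)
-l(Q(P)) = -1*30 = -30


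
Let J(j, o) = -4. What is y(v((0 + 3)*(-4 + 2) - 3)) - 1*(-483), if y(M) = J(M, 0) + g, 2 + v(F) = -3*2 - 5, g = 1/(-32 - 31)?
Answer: 30176/63 ≈ 478.98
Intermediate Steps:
g = -1/63 (g = 1/(-63) = -1/63 ≈ -0.015873)
v(F) = -13 (v(F) = -2 + (-3*2 - 5) = -2 + (-6 - 5) = -2 - 11 = -13)
y(M) = -253/63 (y(M) = -4 - 1/63 = -253/63)
y(v((0 + 3)*(-4 + 2) - 3)) - 1*(-483) = -253/63 - 1*(-483) = -253/63 + 483 = 30176/63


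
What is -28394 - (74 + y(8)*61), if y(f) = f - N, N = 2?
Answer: -28834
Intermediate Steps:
y(f) = -2 + f (y(f) = f - 1*2 = f - 2 = -2 + f)
-28394 - (74 + y(8)*61) = -28394 - (74 + (-2 + 8)*61) = -28394 - (74 + 6*61) = -28394 - (74 + 366) = -28394 - 1*440 = -28394 - 440 = -28834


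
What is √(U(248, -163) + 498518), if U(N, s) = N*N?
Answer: √560022 ≈ 748.35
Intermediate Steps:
U(N, s) = N²
√(U(248, -163) + 498518) = √(248² + 498518) = √(61504 + 498518) = √560022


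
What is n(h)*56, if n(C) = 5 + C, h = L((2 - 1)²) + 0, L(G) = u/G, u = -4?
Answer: 56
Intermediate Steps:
L(G) = -4/G
h = -4 (h = -4/(2 - 1)² + 0 = -4/(1²) + 0 = -4/1 + 0 = -4*1 + 0 = -4 + 0 = -4)
n(h)*56 = (5 - 4)*56 = 1*56 = 56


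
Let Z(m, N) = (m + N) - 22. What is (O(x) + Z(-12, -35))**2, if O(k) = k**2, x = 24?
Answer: 257049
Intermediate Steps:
Z(m, N) = -22 + N + m (Z(m, N) = (N + m) - 22 = -22 + N + m)
(O(x) + Z(-12, -35))**2 = (24**2 + (-22 - 35 - 12))**2 = (576 - 69)**2 = 507**2 = 257049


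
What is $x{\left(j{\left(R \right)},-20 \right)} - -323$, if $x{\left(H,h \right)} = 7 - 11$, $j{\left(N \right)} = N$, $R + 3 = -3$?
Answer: $319$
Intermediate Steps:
$R = -6$ ($R = -3 - 3 = -6$)
$x{\left(H,h \right)} = -4$ ($x{\left(H,h \right)} = 7 - 11 = -4$)
$x{\left(j{\left(R \right)},-20 \right)} - -323 = -4 - -323 = -4 + 323 = 319$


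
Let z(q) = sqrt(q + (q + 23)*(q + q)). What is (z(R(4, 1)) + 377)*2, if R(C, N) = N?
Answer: 768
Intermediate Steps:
z(q) = sqrt(q + 2*q*(23 + q)) (z(q) = sqrt(q + (23 + q)*(2*q)) = sqrt(q + 2*q*(23 + q)))
(z(R(4, 1)) + 377)*2 = (sqrt(1*(47 + 2*1)) + 377)*2 = (sqrt(1*(47 + 2)) + 377)*2 = (sqrt(1*49) + 377)*2 = (sqrt(49) + 377)*2 = (7 + 377)*2 = 384*2 = 768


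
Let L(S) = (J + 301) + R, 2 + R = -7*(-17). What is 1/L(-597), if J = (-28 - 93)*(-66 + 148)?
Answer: -1/9504 ≈ -0.00010522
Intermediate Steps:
R = 117 (R = -2 - 7*(-17) = -2 + 119 = 117)
J = -9922 (J = -121*82 = -9922)
L(S) = -9504 (L(S) = (-9922 + 301) + 117 = -9621 + 117 = -9504)
1/L(-597) = 1/(-9504) = -1/9504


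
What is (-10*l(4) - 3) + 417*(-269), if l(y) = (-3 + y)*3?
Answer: -112206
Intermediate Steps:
l(y) = -9 + 3*y
(-10*l(4) - 3) + 417*(-269) = (-10*(-9 + 3*4) - 3) + 417*(-269) = (-10*(-9 + 12) - 3) - 112173 = (-10*3 - 3) - 112173 = (-30 - 3) - 112173 = -33 - 112173 = -112206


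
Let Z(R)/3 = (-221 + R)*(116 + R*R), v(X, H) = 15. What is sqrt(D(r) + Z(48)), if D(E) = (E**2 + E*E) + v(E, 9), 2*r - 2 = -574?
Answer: I*sqrt(1092373) ≈ 1045.2*I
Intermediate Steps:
r = -286 (r = 1 + (1/2)*(-574) = 1 - 287 = -286)
D(E) = 15 + 2*E**2 (D(E) = (E**2 + E*E) + 15 = (E**2 + E**2) + 15 = 2*E**2 + 15 = 15 + 2*E**2)
Z(R) = 3*(-221 + R)*(116 + R**2) (Z(R) = 3*((-221 + R)*(116 + R*R)) = 3*((-221 + R)*(116 + R**2)) = 3*(-221 + R)*(116 + R**2))
sqrt(D(r) + Z(48)) = sqrt((15 + 2*(-286)**2) + (-76908 - 663*48**2 + 3*48**3 + 348*48)) = sqrt((15 + 2*81796) + (-76908 - 663*2304 + 3*110592 + 16704)) = sqrt((15 + 163592) + (-76908 - 1527552 + 331776 + 16704)) = sqrt(163607 - 1255980) = sqrt(-1092373) = I*sqrt(1092373)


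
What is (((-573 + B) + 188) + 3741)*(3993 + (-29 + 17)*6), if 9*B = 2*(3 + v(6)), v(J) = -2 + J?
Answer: 39494926/3 ≈ 1.3165e+7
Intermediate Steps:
B = 14/9 (B = (2*(3 + (-2 + 6)))/9 = (2*(3 + 4))/9 = (2*7)/9 = (⅑)*14 = 14/9 ≈ 1.5556)
(((-573 + B) + 188) + 3741)*(3993 + (-29 + 17)*6) = (((-573 + 14/9) + 188) + 3741)*(3993 + (-29 + 17)*6) = ((-5143/9 + 188) + 3741)*(3993 - 12*6) = (-3451/9 + 3741)*(3993 - 72) = (30218/9)*3921 = 39494926/3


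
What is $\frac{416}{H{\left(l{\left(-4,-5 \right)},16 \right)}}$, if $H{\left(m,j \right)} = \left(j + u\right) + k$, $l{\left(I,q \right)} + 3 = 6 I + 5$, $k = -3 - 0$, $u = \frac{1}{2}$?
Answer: $\frac{832}{27} \approx 30.815$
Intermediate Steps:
$u = \frac{1}{2} \approx 0.5$
$k = -3$ ($k = -3 + 0 = -3$)
$l{\left(I,q \right)} = 2 + 6 I$ ($l{\left(I,q \right)} = -3 + \left(6 I + 5\right) = -3 + \left(5 + 6 I\right) = 2 + 6 I$)
$H{\left(m,j \right)} = - \frac{5}{2} + j$ ($H{\left(m,j \right)} = \left(j + \frac{1}{2}\right) - 3 = \left(\frac{1}{2} + j\right) - 3 = - \frac{5}{2} + j$)
$\frac{416}{H{\left(l{\left(-4,-5 \right)},16 \right)}} = \frac{416}{- \frac{5}{2} + 16} = \frac{416}{\frac{27}{2}} = 416 \cdot \frac{2}{27} = \frac{832}{27}$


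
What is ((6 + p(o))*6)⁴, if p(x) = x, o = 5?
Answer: 18974736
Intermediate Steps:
((6 + p(o))*6)⁴ = ((6 + 5)*6)⁴ = (11*6)⁴ = 66⁴ = 18974736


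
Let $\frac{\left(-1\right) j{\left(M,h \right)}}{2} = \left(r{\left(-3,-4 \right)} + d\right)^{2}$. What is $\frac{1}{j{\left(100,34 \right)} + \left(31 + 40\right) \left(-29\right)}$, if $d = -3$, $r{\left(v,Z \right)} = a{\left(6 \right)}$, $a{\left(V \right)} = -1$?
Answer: $- \frac{1}{2091} \approx -0.00047824$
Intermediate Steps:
$r{\left(v,Z \right)} = -1$
$j{\left(M,h \right)} = -32$ ($j{\left(M,h \right)} = - 2 \left(-1 - 3\right)^{2} = - 2 \left(-4\right)^{2} = \left(-2\right) 16 = -32$)
$\frac{1}{j{\left(100,34 \right)} + \left(31 + 40\right) \left(-29\right)} = \frac{1}{-32 + \left(31 + 40\right) \left(-29\right)} = \frac{1}{-32 + 71 \left(-29\right)} = \frac{1}{-32 - 2059} = \frac{1}{-2091} = - \frac{1}{2091}$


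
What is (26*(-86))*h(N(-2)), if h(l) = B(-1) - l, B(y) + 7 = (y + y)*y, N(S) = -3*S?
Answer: 24596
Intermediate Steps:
B(y) = -7 + 2*y² (B(y) = -7 + (y + y)*y = -7 + (2*y)*y = -7 + 2*y²)
h(l) = -5 - l (h(l) = (-7 + 2*(-1)²) - l = (-7 + 2*1) - l = (-7 + 2) - l = -5 - l)
(26*(-86))*h(N(-2)) = (26*(-86))*(-5 - (-3)*(-2)) = -2236*(-5 - 1*6) = -2236*(-5 - 6) = -2236*(-11) = 24596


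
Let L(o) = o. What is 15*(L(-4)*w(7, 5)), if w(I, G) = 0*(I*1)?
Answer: 0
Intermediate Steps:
w(I, G) = 0 (w(I, G) = 0*I = 0)
15*(L(-4)*w(7, 5)) = 15*(-4*0) = 15*0 = 0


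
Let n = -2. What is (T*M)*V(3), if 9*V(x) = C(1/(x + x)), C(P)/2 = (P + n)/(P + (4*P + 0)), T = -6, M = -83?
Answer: -3652/15 ≈ -243.47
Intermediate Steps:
C(P) = 2*(-2 + P)/(5*P) (C(P) = 2*((P - 2)/(P + (4*P + 0))) = 2*((-2 + P)/(P + 4*P)) = 2*((-2 + P)/((5*P))) = 2*((-2 + P)*(1/(5*P))) = 2*((-2 + P)/(5*P)) = 2*(-2 + P)/(5*P))
V(x) = 4*x*(-2 + 1/(2*x))/45 (V(x) = (2*(-2 + 1/(x + x))/(5*(1/(x + x))))/9 = (2*(-2 + 1/(2*x))/(5*(1/(2*x))))/9 = (2*(-2 + 1/(2*x))/(5*((1/(2*x)))))/9 = (2*(2*x)*(-2 + 1/(2*x))/5)/9 = (4*x*(-2 + 1/(2*x))/5)/9 = 4*x*(-2 + 1/(2*x))/45)
(T*M)*V(3) = (-6*(-83))*(2/45 - 8/45*3) = 498*(2/45 - 8/15) = 498*(-22/45) = -3652/15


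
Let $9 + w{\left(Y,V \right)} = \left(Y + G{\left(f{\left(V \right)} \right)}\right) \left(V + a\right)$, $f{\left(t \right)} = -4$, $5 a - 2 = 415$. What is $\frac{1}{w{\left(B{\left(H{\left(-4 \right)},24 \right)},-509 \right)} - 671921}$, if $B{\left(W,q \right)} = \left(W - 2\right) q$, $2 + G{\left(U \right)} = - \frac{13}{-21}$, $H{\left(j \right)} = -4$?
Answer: $- \frac{15}{9150838} \approx -1.6392 \cdot 10^{-6}$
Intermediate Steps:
$a = \frac{417}{5}$ ($a = \frac{2}{5} + \frac{1}{5} \cdot 415 = \frac{2}{5} + 83 = \frac{417}{5} \approx 83.4$)
$G{\left(U \right)} = - \frac{29}{21}$ ($G{\left(U \right)} = -2 - \frac{13}{-21} = -2 - - \frac{13}{21} = -2 + \frac{13}{21} = - \frac{29}{21}$)
$B{\left(W,q \right)} = q \left(-2 + W\right)$ ($B{\left(W,q \right)} = \left(-2 + W\right) q = q \left(-2 + W\right)$)
$w{\left(Y,V \right)} = -9 + \left(- \frac{29}{21} + Y\right) \left(\frac{417}{5} + V\right)$ ($w{\left(Y,V \right)} = -9 + \left(Y - \frac{29}{21}\right) \left(V + \frac{417}{5}\right) = -9 + \left(- \frac{29}{21} + Y\right) \left(\frac{417}{5} + V\right)$)
$\frac{1}{w{\left(B{\left(H{\left(-4 \right)},24 \right)},-509 \right)} - 671921} = \frac{1}{\left(- \frac{4346}{35} - - \frac{14761}{21} + \frac{417 \cdot 24 \left(-2 - 4\right)}{5} - 509 \cdot 24 \left(-2 - 4\right)\right) - 671921} = \frac{1}{\left(- \frac{4346}{35} + \frac{14761}{21} + \frac{417 \cdot 24 \left(-6\right)}{5} - 509 \cdot 24 \left(-6\right)\right) - 671921} = \frac{1}{\left(- \frac{4346}{35} + \frac{14761}{21} + \frac{417}{5} \left(-144\right) - -73296\right) - 671921} = \frac{1}{\left(- \frac{4346}{35} + \frac{14761}{21} - \frac{60048}{5} + 73296\right) - 671921} = \frac{1}{\frac{927977}{15} - 671921} = \frac{1}{- \frac{9150838}{15}} = - \frac{15}{9150838}$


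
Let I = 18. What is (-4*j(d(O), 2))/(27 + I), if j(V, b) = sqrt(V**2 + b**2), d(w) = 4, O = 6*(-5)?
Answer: -8*sqrt(5)/45 ≈ -0.39752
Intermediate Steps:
O = -30
(-4*j(d(O), 2))/(27 + I) = (-4*sqrt(4**2 + 2**2))/(27 + 18) = (-4*sqrt(16 + 4))/45 = (-8*sqrt(5))/45 = -8*sqrt(5)/45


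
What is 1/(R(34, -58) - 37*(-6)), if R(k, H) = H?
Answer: 1/164 ≈ 0.0060976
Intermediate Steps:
1/(R(34, -58) - 37*(-6)) = 1/(-58 - 37*(-6)) = 1/(-58 + 222) = 1/164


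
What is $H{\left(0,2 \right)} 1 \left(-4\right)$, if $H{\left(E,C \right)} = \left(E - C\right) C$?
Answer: $16$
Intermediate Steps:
$H{\left(E,C \right)} = C \left(E - C\right)$
$H{\left(0,2 \right)} 1 \left(-4\right) = 2 \left(0 - 2\right) 1 \left(-4\right) = 2 \left(-2\right) 1 \left(-4\right) = \left(-4\right) 1 \left(-4\right) = \left(-4\right) \left(-4\right) = 16$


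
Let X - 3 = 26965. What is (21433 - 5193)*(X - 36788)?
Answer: -159476800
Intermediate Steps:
X = 26968 (X = 3 + 26965 = 26968)
(21433 - 5193)*(X - 36788) = (21433 - 5193)*(26968 - 36788) = 16240*(-9820) = -159476800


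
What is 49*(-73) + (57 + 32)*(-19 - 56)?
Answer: -10252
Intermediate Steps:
49*(-73) + (57 + 32)*(-19 - 56) = -3577 + 89*(-75) = -3577 - 6675 = -10252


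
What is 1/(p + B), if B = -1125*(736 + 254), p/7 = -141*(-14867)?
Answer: 1/13559979 ≈ 7.3746e-8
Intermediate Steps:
p = 14673729 (p = 7*(-141*(-14867)) = 7*2096247 = 14673729)
B = -1113750 (B = -1125*990 = -1113750)
1/(p + B) = 1/(14673729 - 1113750) = 1/13559979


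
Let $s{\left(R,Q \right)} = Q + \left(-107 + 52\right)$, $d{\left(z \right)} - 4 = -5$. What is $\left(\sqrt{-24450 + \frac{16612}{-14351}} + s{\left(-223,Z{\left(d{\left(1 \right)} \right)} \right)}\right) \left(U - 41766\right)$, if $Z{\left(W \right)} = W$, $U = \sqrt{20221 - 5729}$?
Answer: $\frac{2 \left(20883 - \sqrt{3623}\right) \left(803656 - i \sqrt{5035745263262}\right)}{14351} \approx 2.3322 \cdot 10^{6} - 6.5121 \cdot 10^{6} i$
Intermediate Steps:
$d{\left(z \right)} = -1$ ($d{\left(z \right)} = 4 - 5 = -1$)
$U = 2 \sqrt{3623}$ ($U = \sqrt{14492} = 2 \sqrt{3623} \approx 120.38$)
$s{\left(R,Q \right)} = -55 + Q$ ($s{\left(R,Q \right)} = Q - 55 = -55 + Q$)
$\left(\sqrt{-24450 + \frac{16612}{-14351}} + s{\left(-223,Z{\left(d{\left(1 \right)} \right)} \right)}\right) \left(U - 41766\right) = \left(\sqrt{-24450 + \frac{16612}{-14351}} - 56\right) \left(2 \sqrt{3623} - 41766\right) = \left(\sqrt{-24450 + 16612 \left(- \frac{1}{14351}\right)} - 56\right) \left(-41766 + 2 \sqrt{3623}\right) = \left(\sqrt{-24450 - \frac{16612}{14351}} - 56\right) \left(-41766 + 2 \sqrt{3623}\right) = \left(\sqrt{- \frac{350898562}{14351}} - 56\right) \left(-41766 + 2 \sqrt{3623}\right) = \left(\frac{i \sqrt{5035745263262}}{14351} - 56\right) \left(-41766 + 2 \sqrt{3623}\right) = \left(-56 + \frac{i \sqrt{5035745263262}}{14351}\right) \left(-41766 + 2 \sqrt{3623}\right) = \left(-41766 + 2 \sqrt{3623}\right) \left(-56 + \frac{i \sqrt{5035745263262}}{14351}\right)$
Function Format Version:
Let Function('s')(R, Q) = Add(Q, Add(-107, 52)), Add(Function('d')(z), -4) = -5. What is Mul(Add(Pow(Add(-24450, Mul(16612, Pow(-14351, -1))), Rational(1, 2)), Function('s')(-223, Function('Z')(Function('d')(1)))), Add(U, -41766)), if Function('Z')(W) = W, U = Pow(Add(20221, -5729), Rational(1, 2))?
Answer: Mul(Rational(2, 14351), Add(20883, Mul(-1, Pow(3623, Rational(1, 2)))), Add(803656, Mul(-1, I, Pow(5035745263262, Rational(1, 2))))) ≈ Add(2.3322e+6, Mul(-6.5121e+6, I))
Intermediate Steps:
Function('d')(z) = -1 (Function('d')(z) = Add(4, -5) = -1)
U = Mul(2, Pow(3623, Rational(1, 2))) (U = Pow(14492, Rational(1, 2)) = Mul(2, Pow(3623, Rational(1, 2))) ≈ 120.38)
Function('s')(R, Q) = Add(-55, Q) (Function('s')(R, Q) = Add(Q, -55) = Add(-55, Q))
Mul(Add(Pow(Add(-24450, Mul(16612, Pow(-14351, -1))), Rational(1, 2)), Function('s')(-223, Function('Z')(Function('d')(1)))), Add(U, -41766)) = Mul(Add(Pow(Add(-24450, Mul(16612, Pow(-14351, -1))), Rational(1, 2)), Add(-55, -1)), Add(Mul(2, Pow(3623, Rational(1, 2))), -41766)) = Mul(Add(Pow(Add(-24450, Mul(16612, Rational(-1, 14351))), Rational(1, 2)), -56), Add(-41766, Mul(2, Pow(3623, Rational(1, 2))))) = Mul(Add(Pow(Add(-24450, Rational(-16612, 14351)), Rational(1, 2)), -56), Add(-41766, Mul(2, Pow(3623, Rational(1, 2))))) = Mul(Add(Pow(Rational(-350898562, 14351), Rational(1, 2)), -56), Add(-41766, Mul(2, Pow(3623, Rational(1, 2))))) = Mul(Add(Mul(Rational(1, 14351), I, Pow(5035745263262, Rational(1, 2))), -56), Add(-41766, Mul(2, Pow(3623, Rational(1, 2))))) = Mul(Add(-56, Mul(Rational(1, 14351), I, Pow(5035745263262, Rational(1, 2)))), Add(-41766, Mul(2, Pow(3623, Rational(1, 2))))) = Mul(Add(-41766, Mul(2, Pow(3623, Rational(1, 2)))), Add(-56, Mul(Rational(1, 14351), I, Pow(5035745263262, Rational(1, 2)))))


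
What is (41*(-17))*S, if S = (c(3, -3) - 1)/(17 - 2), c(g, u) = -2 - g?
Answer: 1394/5 ≈ 278.80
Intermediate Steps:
S = -2/5 (S = ((-2 - 1*3) - 1)/(17 - 2) = ((-2 - 3) - 1)/15 = (-5 - 1)*(1/15) = -6*1/15 = -2/5 ≈ -0.40000)
(41*(-17))*S = (41*(-17))*(-2/5) = -697*(-2/5) = 1394/5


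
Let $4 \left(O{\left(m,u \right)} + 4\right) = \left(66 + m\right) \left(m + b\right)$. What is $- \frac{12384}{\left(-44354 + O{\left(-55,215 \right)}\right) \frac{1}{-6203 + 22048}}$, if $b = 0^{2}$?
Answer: $\frac{784897920}{178037} \approx 4408.6$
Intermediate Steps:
$b = 0$
$O{\left(m,u \right)} = -4 + \frac{m \left(66 + m\right)}{4}$ ($O{\left(m,u \right)} = -4 + \frac{\left(66 + m\right) \left(m + 0\right)}{4} = -4 + \frac{\left(66 + m\right) m}{4} = -4 + \frac{m \left(66 + m\right)}{4}$)
$- \frac{12384}{\left(-44354 + O{\left(-55,215 \right)}\right) \frac{1}{-6203 + 22048}} = - \frac{12384}{\left(-44354 + \left(-4 + \frac{\left(-55\right)^{2}}{4} + \frac{33}{2} \left(-55\right)\right)\right) \frac{1}{-6203 + 22048}} = - \frac{12384}{\left(-44354 - \frac{621}{4}\right) \frac{1}{15845}} = - \frac{12384}{\left(- \frac{178037}{4}\right) \frac{1}{15845}} = - \frac{12384}{- \frac{178037}{63380}} = \left(-12384\right) \left(- \frac{63380}{178037}\right) = \frac{784897920}{178037}$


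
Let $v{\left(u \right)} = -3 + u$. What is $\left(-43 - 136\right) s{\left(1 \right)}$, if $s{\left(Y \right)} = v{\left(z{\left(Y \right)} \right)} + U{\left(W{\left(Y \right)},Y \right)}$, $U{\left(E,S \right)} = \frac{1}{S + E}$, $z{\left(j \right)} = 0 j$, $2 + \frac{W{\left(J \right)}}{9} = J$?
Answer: $\frac{4475}{8} \approx 559.38$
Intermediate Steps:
$W{\left(J \right)} = -18 + 9 J$
$z{\left(j \right)} = 0$
$U{\left(E,S \right)} = \frac{1}{E + S}$
$s{\left(Y \right)} = -3 + \frac{1}{-18 + 10 Y}$ ($s{\left(Y \right)} = \left(-3 + 0\right) + \frac{1}{\left(-18 + 9 Y\right) + Y} = -3 + \frac{1}{-18 + 10 Y}$)
$\left(-43 - 136\right) s{\left(1 \right)} = \left(-43 - 136\right) \frac{5 \left(11 - 6\right)}{2 \left(-9 + 5 \cdot 1\right)} = - 179 \frac{5 \left(11 - 6\right)}{2 \left(-9 + 5\right)} = - 179 \cdot \frac{5}{2} \frac{1}{-4} \cdot 5 = - 179 \cdot \frac{5}{2} \left(- \frac{1}{4}\right) 5 = \left(-179\right) \left(- \frac{25}{8}\right) = \frac{4475}{8}$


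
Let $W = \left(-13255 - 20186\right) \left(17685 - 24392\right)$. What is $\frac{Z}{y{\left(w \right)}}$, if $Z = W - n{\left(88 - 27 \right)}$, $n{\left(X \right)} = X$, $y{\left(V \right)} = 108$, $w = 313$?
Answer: $\frac{112144363}{54} \approx 2.0767 \cdot 10^{6}$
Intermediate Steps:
$W = 224288787$ ($W = \left(-33441\right) \left(-6707\right) = 224288787$)
$Z = 224288726$ ($Z = 224288787 - \left(88 - 27\right) = 224288787 - 61 = 224288726$)
$\frac{Z}{y{\left(w \right)}} = \frac{224288726}{108} = 224288726 \cdot \frac{1}{108} = \frac{112144363}{54}$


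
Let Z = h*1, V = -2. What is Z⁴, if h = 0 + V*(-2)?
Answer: 256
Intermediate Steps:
h = 4 (h = 0 - 2*(-2) = 0 + 4 = 4)
Z = 4 (Z = 4*1 = 4)
Z⁴ = 4⁴ = 256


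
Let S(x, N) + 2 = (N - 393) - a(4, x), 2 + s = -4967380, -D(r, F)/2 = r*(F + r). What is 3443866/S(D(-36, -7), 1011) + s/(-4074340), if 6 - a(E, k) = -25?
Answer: 13895432591/2359890 ≈ 5888.2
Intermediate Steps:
a(E, k) = 31 (a(E, k) = 6 - 1*(-25) = 6 + 25 = 31)
D(r, F) = -2*r*(F + r)
s = -4967382 (s = -2 - 4967380 = -4967382)
S(x, N) = -426 + N (S(x, N) = -2 + ((N - 393) - 1*31) = -2 + ((-393 + N) - 31) = -2 + (-424 + N) = -426 + N)
3443866/S(D(-36, -7), 1011) + s/(-4074340) = 3443866/(-426 + 1011) - 4967382/(-4074340) = 3443866/585 - 4967382*(-1/4074340) = 3443866*(1/585) + 24591/20170 = 3443866/585 + 24591/20170 = 13895432591/2359890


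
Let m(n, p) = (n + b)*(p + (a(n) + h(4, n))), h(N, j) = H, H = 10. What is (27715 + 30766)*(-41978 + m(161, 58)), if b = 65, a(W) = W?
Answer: 571710256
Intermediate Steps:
h(N, j) = 10
m(n, p) = (65 + n)*(10 + n + p) (m(n, p) = (n + 65)*(p + (n + 10)) = (65 + n)*(p + (10 + n)) = (65 + n)*(10 + n + p))
(27715 + 30766)*(-41978 + m(161, 58)) = (27715 + 30766)*(-41978 + (650 + 161² + 65*58 + 75*161 + 161*58)) = 58481*(-41978 + (650 + 25921 + 3770 + 12075 + 9338)) = 58481*(-41978 + 51754) = 58481*9776 = 571710256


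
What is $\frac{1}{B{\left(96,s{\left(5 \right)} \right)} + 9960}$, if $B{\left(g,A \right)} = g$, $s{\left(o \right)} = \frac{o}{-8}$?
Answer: $\frac{1}{10056} \approx 9.9443 \cdot 10^{-5}$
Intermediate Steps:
$s{\left(o \right)} = - \frac{o}{8}$ ($s{\left(o \right)} = o \left(- \frac{1}{8}\right) = - \frac{o}{8}$)
$\frac{1}{B{\left(96,s{\left(5 \right)} \right)} + 9960} = \frac{1}{96 + 9960} = \frac{1}{10056}$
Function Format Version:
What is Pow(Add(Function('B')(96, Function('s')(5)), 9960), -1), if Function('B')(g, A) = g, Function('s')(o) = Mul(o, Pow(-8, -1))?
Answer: Rational(1, 10056) ≈ 9.9443e-5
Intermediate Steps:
Function('s')(o) = Mul(Rational(-1, 8), o) (Function('s')(o) = Mul(o, Rational(-1, 8)) = Mul(Rational(-1, 8), o))
Pow(Add(Function('B')(96, Function('s')(5)), 9960), -1) = Pow(Add(96, 9960), -1) = Pow(10056, -1) = Rational(1, 10056)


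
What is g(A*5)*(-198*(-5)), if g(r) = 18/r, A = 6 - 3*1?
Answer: 1188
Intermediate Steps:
A = 3 (A = 6 - 3 = 3)
g(A*5)*(-198*(-5)) = (18/((3*5)))*(-198*(-5)) = (18/15)*990 = (18*(1/15))*990 = (6/5)*990 = 1188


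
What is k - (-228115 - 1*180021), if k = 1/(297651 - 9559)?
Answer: 117580716513/288092 ≈ 4.0814e+5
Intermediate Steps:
k = 1/288092 ≈ 3.4711e-6
k - (-228115 - 1*180021) = 1/288092 - (-228115 - 1*180021) = 1/288092 - (-228115 - 180021) = 1/288092 - 1*(-408136) = 1/288092 + 408136 = 117580716513/288092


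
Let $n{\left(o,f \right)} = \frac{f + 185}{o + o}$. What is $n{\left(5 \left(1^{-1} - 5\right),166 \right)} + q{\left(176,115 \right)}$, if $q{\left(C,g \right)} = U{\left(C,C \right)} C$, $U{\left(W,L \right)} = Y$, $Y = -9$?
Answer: $- \frac{63711}{40} \approx -1592.8$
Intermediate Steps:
$U{\left(W,L \right)} = -9$
$q{\left(C,g \right)} = - 9 C$
$n{\left(o,f \right)} = \frac{185 + f}{2 o}$
$n{\left(5 \left(1^{-1} - 5\right),166 \right)} + q{\left(176,115 \right)} = \frac{185 + 166}{2 \cdot 5 \left(1^{-1} - 5\right)} - 1584 = \frac{1}{2} \frac{1}{5 \left(1 - 5\right)} 351 - 1584 = \frac{1}{2} \frac{1}{5 \left(-4\right)} 351 - 1584 = \frac{1}{2} \frac{1}{-20} \cdot 351 - 1584 = \frac{1}{2} \left(- \frac{1}{20}\right) 351 - 1584 = - \frac{351}{40} - 1584 = - \frac{63711}{40}$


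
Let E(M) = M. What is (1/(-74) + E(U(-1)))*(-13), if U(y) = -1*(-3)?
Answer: -2873/74 ≈ -38.824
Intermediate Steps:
U(y) = 3
(1/(-74) + E(U(-1)))*(-13) = (1/(-74) + 3)*(-13) = (-1/74 + 3)*(-13) = (221/74)*(-13) = -2873/74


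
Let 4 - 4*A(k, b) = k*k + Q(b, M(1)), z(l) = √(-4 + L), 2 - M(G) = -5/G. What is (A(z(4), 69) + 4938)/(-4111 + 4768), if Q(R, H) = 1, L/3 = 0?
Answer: 19759/2628 ≈ 7.5186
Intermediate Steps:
L = 0 (L = 3*0 = 0)
M(G) = 2 + 5/G (M(G) = 2 - (-5)/G = 2 + 5/G)
z(l) = 2*I (z(l) = √(-4 + 0) = √(-4) = 2*I)
A(k, b) = ¾ - k²/4 (A(k, b) = 1 - (k*k + 1)/4 = 1 - (k² + 1)/4 = 1 - (1 + k²)/4 = 1 + (-¼ - k²/4) = ¾ - k²/4)
(A(z(4), 69) + 4938)/(-4111 + 4768) = ((¾ - (2*I)²/4) + 4938)/(-4111 + 4768) = ((¾ - ¼*(-4)) + 4938)/657 = ((¾ + 1) + 4938)*(1/657) = (7/4 + 4938)*(1/657) = (19759/4)*(1/657) = 19759/2628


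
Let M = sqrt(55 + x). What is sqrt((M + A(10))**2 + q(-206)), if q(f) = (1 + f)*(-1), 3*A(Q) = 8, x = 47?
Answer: sqrt(2827 + 48*sqrt(102))/3 ≈ 19.183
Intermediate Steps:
A(Q) = 8/3 (A(Q) = (1/3)*8 = 8/3)
q(f) = -1 - f
M = sqrt(102) (M = sqrt(55 + 47) = sqrt(102) ≈ 10.100)
sqrt((M + A(10))**2 + q(-206)) = sqrt((sqrt(102) + 8/3)**2 + (-1 - 1*(-206))) = sqrt((8/3 + sqrt(102))**2 + (-1 + 206)) = sqrt((8/3 + sqrt(102))**2 + 205) = sqrt(205 + (8/3 + sqrt(102))**2)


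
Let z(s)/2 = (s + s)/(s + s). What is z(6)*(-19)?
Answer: -38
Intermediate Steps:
z(s) = 2 (z(s) = 2*((s + s)/(s + s)) = 2*((2*s)/((2*s))) = 2*((2*s)*(1/(2*s))) = 2*1 = 2)
z(6)*(-19) = 2*(-19) = -38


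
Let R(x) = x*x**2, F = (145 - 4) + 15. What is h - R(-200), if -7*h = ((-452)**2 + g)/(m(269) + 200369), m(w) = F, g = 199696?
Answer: 449175983840/56147 ≈ 8.0000e+6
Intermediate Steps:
F = 156 (F = 141 + 15 = 156)
m(w) = 156
R(x) = x**3
h = -16160/56147 (h = -((-452)**2 + 199696)/(7*(156 + 200369)) = -(204304 + 199696)/(7*200525) = -404000/(7*200525) = -1/7*16160/8021 = -16160/56147 ≈ -0.28782)
h - R(-200) = -16160/56147 - 1*(-200)**3 = -16160/56147 - 1*(-8000000) = -16160/56147 + 8000000 = 449175983840/56147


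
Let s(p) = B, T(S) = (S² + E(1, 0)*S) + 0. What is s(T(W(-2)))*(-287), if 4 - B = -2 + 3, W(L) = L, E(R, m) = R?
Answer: -861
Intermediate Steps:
B = 3 (B = 4 - (-2 + 3) = 4 - 1*1 = 4 - 1 = 3)
T(S) = S + S² (T(S) = (S² + 1*S) + 0 = (S² + S) + 0 = (S + S²) + 0 = S + S²)
s(p) = 3
s(T(W(-2)))*(-287) = 3*(-287) = -861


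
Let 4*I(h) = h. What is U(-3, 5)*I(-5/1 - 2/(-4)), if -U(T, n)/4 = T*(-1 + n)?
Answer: -54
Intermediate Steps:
U(T, n) = -4*T*(-1 + n)
I(h) = h/4
U(-3, 5)*I(-5/1 - 2/(-4)) = (4*(-3)*(1 - 1*5))*((-5/1 - 2/(-4))/4) = (4*(-3)*(1 - 5))*((-5*1 - 2*(-¼))/4) = (4*(-3)*(-4))*((-5 + ½)/4) = 48*((¼)*(-9/2)) = 48*(-9/8) = -54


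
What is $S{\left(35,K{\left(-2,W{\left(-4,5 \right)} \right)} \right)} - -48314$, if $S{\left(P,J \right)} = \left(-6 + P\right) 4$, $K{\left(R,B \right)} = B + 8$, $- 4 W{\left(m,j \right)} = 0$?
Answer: $48430$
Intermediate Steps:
$W{\left(m,j \right)} = 0$ ($W{\left(m,j \right)} = \left(- \frac{1}{4}\right) 0 = 0$)
$K{\left(R,B \right)} = 8 + B$
$S{\left(P,J \right)} = -24 + 4 P$
$S{\left(35,K{\left(-2,W{\left(-4,5 \right)} \right)} \right)} - -48314 = \left(-24 + 4 \cdot 35\right) - -48314 = \left(-24 + 140\right) + 48314 = 116 + 48314 = 48430$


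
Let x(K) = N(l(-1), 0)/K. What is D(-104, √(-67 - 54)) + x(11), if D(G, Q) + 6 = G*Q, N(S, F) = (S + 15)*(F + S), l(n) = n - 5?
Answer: -120/11 - 1144*I ≈ -10.909 - 1144.0*I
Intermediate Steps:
l(n) = -5 + n
N(S, F) = (15 + S)*(F + S)
D(G, Q) = -6 + G*Q
x(K) = -54/K (x(K) = ((-5 - 1)² + 15*0 + 15*(-5 - 1) + 0*(-5 - 1))/K = ((-6)² + 0 + 15*(-6) + 0*(-6))/K = (36 + 0 - 90 + 0)/K = -54/K)
D(-104, √(-67 - 54)) + x(11) = (-6 - 104*√(-67 - 54)) - 54/11 = (-6 - 1144*I) - 54*1/11 = (-6 - 1144*I) - 54/11 = -120/11 - 1144*I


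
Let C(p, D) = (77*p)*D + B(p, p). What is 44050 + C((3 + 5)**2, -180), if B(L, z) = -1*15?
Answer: -843005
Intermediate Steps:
B(L, z) = -15
C(p, D) = -15 + 77*D*p (C(p, D) = (77*p)*D - 15 = 77*D*p - 15 = -15 + 77*D*p)
44050 + C((3 + 5)**2, -180) = 44050 + (-15 + 77*(-180)*(3 + 5)**2) = 44050 + (-15 + 77*(-180)*8**2) = 44050 + (-15 + 77*(-180)*64) = 44050 + (-15 - 887040) = 44050 - 887055 = -843005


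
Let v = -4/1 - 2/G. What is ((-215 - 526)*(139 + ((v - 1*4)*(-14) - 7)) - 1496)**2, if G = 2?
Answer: 37123270276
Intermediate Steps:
v = -5 (v = -4/1 - 2/2 = -4*1 - 2*1/2 = -4 - 1 = -5)
((-215 - 526)*(139 + ((v - 1*4)*(-14) - 7)) - 1496)**2 = ((-215 - 526)*(139 + ((-5 - 1*4)*(-14) - 7)) - 1496)**2 = (-741*(139 + ((-5 - 4)*(-14) - 7)) - 1496)**2 = (-741*(139 + (-9*(-14) - 7)) - 1496)**2 = (-741*(139 + (126 - 7)) - 1496)**2 = (-741*(139 + 119) - 1496)**2 = (-741*258 - 1496)**2 = (-191178 - 1496)**2 = (-192674)**2 = 37123270276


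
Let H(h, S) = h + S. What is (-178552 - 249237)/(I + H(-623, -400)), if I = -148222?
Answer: 427789/149245 ≈ 2.8664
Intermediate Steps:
H(h, S) = S + h
(-178552 - 249237)/(I + H(-623, -400)) = (-178552 - 249237)/(-148222 + (-400 - 623)) = -427789/(-148222 - 1023) = -427789/(-149245) = -427789*(-1/149245) = 427789/149245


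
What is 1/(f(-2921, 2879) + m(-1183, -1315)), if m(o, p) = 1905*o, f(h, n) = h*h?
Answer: 1/6278626 ≈ 1.5927e-7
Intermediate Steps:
f(h, n) = h²
1/(f(-2921, 2879) + m(-1183, -1315)) = 1/((-2921)² + 1905*(-1183)) = 1/(8532241 - 2253615) = 1/6278626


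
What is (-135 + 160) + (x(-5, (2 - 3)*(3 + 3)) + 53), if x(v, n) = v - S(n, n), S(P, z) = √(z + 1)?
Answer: 73 - I*√5 ≈ 73.0 - 2.2361*I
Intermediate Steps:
S(P, z) = √(1 + z)
x(v, n) = v - √(1 + n)
(-135 + 160) + (x(-5, (2 - 3)*(3 + 3)) + 53) = (-135 + 160) + ((-5 - √(1 + (2 - 3)*(3 + 3))) + 53) = 25 + ((-5 - √(1 - 1*6)) + 53) = 25 + ((-5 - √(1 - 6)) + 53) = 25 + ((-5 - √(-5)) + 53) = 25 + ((-5 - I*√5) + 53) = 25 + (48 - I*√5) = 73 - I*√5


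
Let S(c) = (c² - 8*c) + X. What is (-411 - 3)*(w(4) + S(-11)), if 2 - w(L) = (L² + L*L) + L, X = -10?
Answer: -68310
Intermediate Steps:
w(L) = 2 - L - 2*L² (w(L) = 2 - ((L² + L*L) + L) = 2 - ((L² + L²) + L) = 2 - (2*L² + L) = 2 - (L + 2*L²) = 2 + (-L - 2*L²) = 2 - L - 2*L²)
S(c) = -10 + c² - 8*c (S(c) = (c² - 8*c) - 10 = -10 + c² - 8*c)
(-411 - 3)*(w(4) + S(-11)) = (-411 - 3)*((2 - 1*4 - 2*4²) + (-10 + (-11)² - 8*(-11))) = -414*((2 - 4 - 2*16) + (-10 + 121 + 88)) = -414*((2 - 4 - 32) + 199) = -414*(-34 + 199) = -414*165 = -68310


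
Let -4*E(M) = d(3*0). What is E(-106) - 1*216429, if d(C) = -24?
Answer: -216423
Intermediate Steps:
E(M) = 6 (E(M) = -¼*(-24) = 6)
E(-106) - 1*216429 = 6 - 1*216429 = 6 - 216429 = -216423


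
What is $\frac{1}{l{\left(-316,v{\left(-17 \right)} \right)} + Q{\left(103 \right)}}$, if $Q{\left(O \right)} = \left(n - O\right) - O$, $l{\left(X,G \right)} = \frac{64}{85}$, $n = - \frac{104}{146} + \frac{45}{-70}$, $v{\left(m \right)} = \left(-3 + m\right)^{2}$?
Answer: $- \frac{86870}{17947537} \approx -0.0048402$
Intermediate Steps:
$n = - \frac{1385}{1022}$ ($n = \left(-104\right) \frac{1}{146} + 45 \left(- \frac{1}{70}\right) = - \frac{52}{73} - \frac{9}{14} = - \frac{1385}{1022} \approx -1.3552$)
$l{\left(X,G \right)} = \frac{64}{85}$ ($l{\left(X,G \right)} = 64 \cdot \frac{1}{85} = \frac{64}{85}$)
$Q{\left(O \right)} = - \frac{1385}{1022} - 2 O$ ($Q{\left(O \right)} = \left(- \frac{1385}{1022} - O\right) - O = - \frac{1385}{1022} - 2 O$)
$\frac{1}{l{\left(-316,v{\left(-17 \right)} \right)} + Q{\left(103 \right)}} = \frac{1}{\frac{64}{85} - \frac{211917}{1022}} = \frac{1}{- \frac{17947537}{86870}} = - \frac{86870}{17947537}$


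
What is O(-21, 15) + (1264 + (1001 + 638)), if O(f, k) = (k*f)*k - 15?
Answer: -1837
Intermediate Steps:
O(f, k) = -15 + f*k² (O(f, k) = (f*k)*k - 15 = f*k² - 15 = -15 + f*k²)
O(-21, 15) + (1264 + (1001 + 638)) = (-15 - 21*15²) + (1264 + (1001 + 638)) = (-15 - 21*225) + (1264 + 1639) = (-15 - 4725) + 2903 = -4740 + 2903 = -1837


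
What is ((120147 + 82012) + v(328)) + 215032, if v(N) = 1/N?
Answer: 136838649/328 ≈ 4.1719e+5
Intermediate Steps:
((120147 + 82012) + v(328)) + 215032 = ((120147 + 82012) + 1/328) + 215032 = (202159 + 1/328) + 215032 = 66308153/328 + 215032 = 136838649/328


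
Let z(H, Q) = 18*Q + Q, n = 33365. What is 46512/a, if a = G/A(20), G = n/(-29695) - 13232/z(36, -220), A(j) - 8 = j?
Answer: 898069923520/1408103 ≈ 6.3779e+5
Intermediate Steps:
A(j) = 8 + j
z(H, Q) = 19*Q
G = 12672927/6206255 (G = 33365/(-29695) - 13232/(19*(-220)) = 33365*(-1/29695) - 13232/(-4180) = -6673/5939 - 13232*(-1/4180) = -6673/5939 + 3308/1045 = 12672927/6206255 ≈ 2.0420)
a = 12672927/173775140 (a = 12672927/(6206255*(8 + 20)) = (12672927/6206255)/28 = (12672927/6206255)*(1/28) = 12672927/173775140 ≈ 0.072927)
46512/a = 46512/(12672927/173775140) = 46512*(173775140/12672927) = 898069923520/1408103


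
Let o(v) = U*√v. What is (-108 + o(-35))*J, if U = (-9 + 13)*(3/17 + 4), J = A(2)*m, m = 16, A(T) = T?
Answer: -3456 + 9088*I*√35/17 ≈ -3456.0 + 3162.7*I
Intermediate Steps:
J = 32 (J = 2*16 = 32)
U = 284/17 (U = 4*(3*(1/17) + 4) = 4*(3/17 + 4) = 4*(71/17) = 284/17 ≈ 16.706)
o(v) = 284*√v/17
(-108 + o(-35))*J = (-108 + 284*√(-35)/17)*32 = (-108 + 284*(I*√35)/17)*32 = (-108 + 284*I*√35/17)*32 = -3456 + 9088*I*√35/17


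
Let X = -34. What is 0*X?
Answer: 0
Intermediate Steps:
0*X = 0*(-34) = 0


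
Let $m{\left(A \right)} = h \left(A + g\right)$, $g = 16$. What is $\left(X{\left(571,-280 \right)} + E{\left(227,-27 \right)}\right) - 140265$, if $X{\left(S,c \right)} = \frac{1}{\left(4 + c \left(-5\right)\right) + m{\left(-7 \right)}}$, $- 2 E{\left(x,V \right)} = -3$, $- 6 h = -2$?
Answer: $- \frac{394701487}{2814} \approx -1.4026 \cdot 10^{5}$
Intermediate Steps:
$h = \frac{1}{3}$ ($h = \left(- \frac{1}{6}\right) \left(-2\right) = \frac{1}{3} \approx 0.33333$)
$m{\left(A \right)} = \frac{16}{3} + \frac{A}{3}$ ($m{\left(A \right)} = \frac{A + 16}{3} = \frac{16 + A}{3} = \frac{16}{3} + \frac{A}{3}$)
$E{\left(x,V \right)} = \frac{3}{2}$ ($E{\left(x,V \right)} = \left(- \frac{1}{2}\right) \left(-3\right) = \frac{3}{2}$)
$X{\left(S,c \right)} = \frac{1}{7 - 5 c}$ ($X{\left(S,c \right)} = \frac{1}{\left(4 + c \left(-5\right)\right) + \left(\frac{16}{3} + \frac{1}{3} \left(-7\right)\right)} = \frac{1}{\left(4 - 5 c\right) + \left(\frac{16}{3} - \frac{7}{3}\right)} = \frac{1}{\left(4 - 5 c\right) + 3} = \frac{1}{7 - 5 c}$)
$\left(X{\left(571,-280 \right)} + E{\left(227,-27 \right)}\right) - 140265 = \left(\frac{1}{7 - -1400} + \frac{3}{2}\right) - 140265 = \left(\frac{1}{7 + 1400} + \frac{3}{2}\right) - 140265 = \left(\frac{1}{1407} + \frac{3}{2}\right) - 140265 = \frac{4223}{2814} - 140265 = - \frac{394701487}{2814}$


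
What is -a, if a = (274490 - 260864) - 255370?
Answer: 241744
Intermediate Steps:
a = -241744 (a = 13626 - 255370 = -241744)
-a = -1*(-241744) = 241744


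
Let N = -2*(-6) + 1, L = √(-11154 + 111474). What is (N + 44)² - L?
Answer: 3249 - 4*√6270 ≈ 2932.3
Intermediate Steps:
L = 4*√6270 (L = √100320 = 4*√6270 ≈ 316.73)
N = 13 (N = 12 + 1 = 13)
(N + 44)² - L = (13 + 44)² - 4*√6270 = 57² - 4*√6270 = 3249 - 4*√6270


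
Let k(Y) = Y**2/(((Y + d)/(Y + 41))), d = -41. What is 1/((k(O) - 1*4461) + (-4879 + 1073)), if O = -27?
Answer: -34/286181 ≈ -0.00011881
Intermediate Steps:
k(Y) = Y**2*(41 + Y)/(-41 + Y) (k(Y) = Y**2/(((Y - 41)/(Y + 41))) = Y**2/(((-41 + Y)/(41 + Y))) = Y**2*((41 + Y)/(-41 + Y)) = Y**2*(41 + Y)/(-41 + Y))
1/((k(O) - 1*4461) + (-4879 + 1073)) = 1/(((-27)**2*(41 - 27)/(-41 - 27) - 1*4461) + (-4879 + 1073)) = 1/((729*14/(-68) - 4461) - 3806) = 1/((729*(-1/68)*14 - 4461) - 3806) = 1/((-5103/34 - 4461) - 3806) = 1/(-156777/34 - 3806) = 1/(-286181/34) = -34/286181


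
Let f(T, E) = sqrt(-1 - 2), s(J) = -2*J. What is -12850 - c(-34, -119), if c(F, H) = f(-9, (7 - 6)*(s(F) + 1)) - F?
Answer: -12884 - I*sqrt(3) ≈ -12884.0 - 1.732*I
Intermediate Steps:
f(T, E) = I*sqrt(3) (f(T, E) = sqrt(-3) = I*sqrt(3))
c(F, H) = -F + I*sqrt(3) (c(F, H) = I*sqrt(3) - F = -F + I*sqrt(3))
-12850 - c(-34, -119) = -12850 - (-1*(-34) + I*sqrt(3)) = -12850 - (34 + I*sqrt(3)) = -12850 + (-34 - I*sqrt(3)) = -12884 - I*sqrt(3)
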